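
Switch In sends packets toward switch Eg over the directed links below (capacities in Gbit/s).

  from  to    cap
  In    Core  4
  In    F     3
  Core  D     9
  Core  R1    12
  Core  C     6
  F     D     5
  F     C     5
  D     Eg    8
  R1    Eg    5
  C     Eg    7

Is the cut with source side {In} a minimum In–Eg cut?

Yes — it is a minimum cut (capacity 7).

Given cut capacity: 4 + 3 = 7.
Augment In→Core→D→Eg: bottleneck 4, flow now 4.
Augment In→F→D→Eg: bottleneck 3, flow now 7.
No augmenting path remains; maximum flow = 7.
Cut capacity 7 equals the max flow, so it is a minimum cut.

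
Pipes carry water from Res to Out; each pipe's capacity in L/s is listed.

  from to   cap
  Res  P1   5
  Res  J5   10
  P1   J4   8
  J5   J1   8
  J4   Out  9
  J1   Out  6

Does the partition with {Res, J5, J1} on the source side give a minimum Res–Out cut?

Yes — it is a minimum cut (capacity 11).

Given cut capacity: 5 + 6 = 11.
Augment Res→P1→J4→Out: bottleneck 5, flow now 5.
Augment Res→J5→J1→Out: bottleneck 6, flow now 11.
No augmenting path remains; maximum flow = 11.
Cut capacity 11 equals the max flow, so it is a minimum cut.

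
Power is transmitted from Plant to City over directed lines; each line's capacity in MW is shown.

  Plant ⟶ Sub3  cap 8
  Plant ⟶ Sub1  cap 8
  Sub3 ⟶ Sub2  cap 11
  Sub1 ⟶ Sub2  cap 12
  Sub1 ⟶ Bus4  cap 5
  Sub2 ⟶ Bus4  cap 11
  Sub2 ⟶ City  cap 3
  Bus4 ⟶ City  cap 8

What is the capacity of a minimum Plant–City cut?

Augment Plant→Sub3→Sub2→City: bottleneck 3, flow now 3.
Augment Plant→Sub1→Bus4→City: bottleneck 5, flow now 8.
Augment Plant→Sub3→Sub2→Bus4→City: bottleneck 3, flow now 11.
No augmenting path remains; maximum flow = 11.
By max-flow min-cut, the minimum cut capacity equals the max flow.
In the residual graph, reachable from Plant: {Plant, Sub3, Sub1, Sub2, Bus4}.
Min-cut edges: Sub2→City (3), Bus4→City (8); capacity 3 + 8 = 11.

11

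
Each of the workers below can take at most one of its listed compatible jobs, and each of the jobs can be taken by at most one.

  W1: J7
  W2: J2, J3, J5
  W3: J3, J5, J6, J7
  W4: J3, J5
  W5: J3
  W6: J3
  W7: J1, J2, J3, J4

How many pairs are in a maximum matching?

Unit-capacity flow: source→left, listed edges, right→sink; max matching = max flow.
Augmenting path W1→J7 (+1); matched 1.
Augmenting path W2→J2 (+1); matched 2.
Augmenting path W3→J3 (+1); matched 3.
Augmenting path W4→J5 (+1); matched 4.
Augmenting path W7→J1 (+1); matched 5.
Augmenting path W5→J3→W3→J6 (+1); matched 6.
No augmenting path remains; maximum matching = 6.
König certificate: {W1, W2, W3, W4, W7, J3} is a vertex cover of size 6 (every listed pair touches it), so no matching can be larger.

6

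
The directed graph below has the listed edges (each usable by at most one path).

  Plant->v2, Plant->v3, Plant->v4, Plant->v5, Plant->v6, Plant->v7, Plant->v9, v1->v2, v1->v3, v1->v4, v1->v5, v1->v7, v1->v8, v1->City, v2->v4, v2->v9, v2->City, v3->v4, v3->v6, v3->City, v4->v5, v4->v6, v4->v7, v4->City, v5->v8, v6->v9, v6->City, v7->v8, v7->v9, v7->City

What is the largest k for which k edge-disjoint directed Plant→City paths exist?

Assign every edge capacity 1; by Menger, the answer equals the max flow.
Path Plant→v2→City (+1); total 1.
Path Plant→v3→City (+1); total 2.
Path Plant→v4→City (+1); total 3.
Path Plant→v6→City (+1); total 4.
Path Plant→v7→City (+1); total 5.
No residual Plant→City path; max flow = 5.
Certifying cut of size 5: {Plant→v2, Plant→v3, Plant→v4, Plant→v6, Plant→v7}.

5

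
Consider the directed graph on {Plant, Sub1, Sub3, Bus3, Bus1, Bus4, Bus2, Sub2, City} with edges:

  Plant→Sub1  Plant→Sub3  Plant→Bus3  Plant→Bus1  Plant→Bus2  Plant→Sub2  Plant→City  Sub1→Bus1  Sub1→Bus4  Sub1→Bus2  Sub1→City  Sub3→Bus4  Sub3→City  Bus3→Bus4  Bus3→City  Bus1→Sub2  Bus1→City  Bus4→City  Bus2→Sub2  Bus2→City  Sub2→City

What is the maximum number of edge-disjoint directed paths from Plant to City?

Assign every edge capacity 1; by Menger, the answer equals the max flow.
Path Plant→City (+1); total 1.
Path Plant→Sub1→City (+1); total 2.
Path Plant→Sub3→City (+1); total 3.
Path Plant→Bus3→City (+1); total 4.
Path Plant→Bus1→City (+1); total 5.
Path Plant→Bus2→City (+1); total 6.
Path Plant→Sub2→City (+1); total 7.
No residual Plant→City path; max flow = 7.
Certifying cut of size 7: {Plant→Bus1, Plant→Bus2, Plant→Bus3, Plant→City, Plant→Sub1, Plant→Sub2, Plant→Sub3}.

7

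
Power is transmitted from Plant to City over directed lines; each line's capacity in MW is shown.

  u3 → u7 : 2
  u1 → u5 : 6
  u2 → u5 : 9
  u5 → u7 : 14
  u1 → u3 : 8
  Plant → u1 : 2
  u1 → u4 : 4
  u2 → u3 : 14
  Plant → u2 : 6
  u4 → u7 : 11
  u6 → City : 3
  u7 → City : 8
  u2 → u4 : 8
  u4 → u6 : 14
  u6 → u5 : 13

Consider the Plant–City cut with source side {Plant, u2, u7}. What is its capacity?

Edges leaving {Plant, u2, u7}: Plant→u1 (2), u2→u3 (14), u2→u4 (8), u2→u5 (9), u7→City (8).
Cut capacity = 2 + 14 + 8 + 9 + 8 = 41.

41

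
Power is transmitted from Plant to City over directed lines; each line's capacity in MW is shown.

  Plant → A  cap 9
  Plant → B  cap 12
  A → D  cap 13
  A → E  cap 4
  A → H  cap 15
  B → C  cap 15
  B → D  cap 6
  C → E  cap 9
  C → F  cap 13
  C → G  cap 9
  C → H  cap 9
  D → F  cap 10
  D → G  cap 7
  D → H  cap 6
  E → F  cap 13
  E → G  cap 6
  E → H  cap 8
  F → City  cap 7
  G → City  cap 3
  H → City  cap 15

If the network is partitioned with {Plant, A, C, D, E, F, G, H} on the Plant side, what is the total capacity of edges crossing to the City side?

Edges leaving {Plant, A, C, D, E, F, G, H}: Plant→B (12), F→City (7), G→City (3), H→City (15).
Cut capacity = 12 + 7 + 3 + 15 = 37.

37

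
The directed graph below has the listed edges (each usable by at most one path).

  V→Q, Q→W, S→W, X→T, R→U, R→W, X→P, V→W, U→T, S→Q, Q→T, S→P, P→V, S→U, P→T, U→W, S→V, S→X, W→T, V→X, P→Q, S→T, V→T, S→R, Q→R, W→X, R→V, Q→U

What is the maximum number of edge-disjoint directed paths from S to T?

7

Assign every edge capacity 1; by Menger, the answer equals the max flow.
Path S→T (+1); total 1.
Path S→P→T (+1); total 2.
Path S→Q→T (+1); total 3.
Path S→U→T (+1); total 4.
Path S→V→T (+1); total 5.
Path S→W→T (+1); total 6.
Path S→X→T (+1); total 7.
No residual S→T path; max flow = 7.
Certifying cut of size 7: {P→T, Q→T, S→T, U→T, V→T, W→T, X→T}.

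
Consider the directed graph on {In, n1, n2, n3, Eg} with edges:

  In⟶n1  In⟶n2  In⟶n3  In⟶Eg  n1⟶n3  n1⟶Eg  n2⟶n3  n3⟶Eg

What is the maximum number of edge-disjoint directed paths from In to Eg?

3

Assign every edge capacity 1; by Menger, the answer equals the max flow.
Path In→Eg (+1); total 1.
Path In→n1→Eg (+1); total 2.
Path In→n3→Eg (+1); total 3.
No residual In→Eg path; max flow = 3.
Certifying cut of size 3: {In→Eg, In→n1, n3→Eg}.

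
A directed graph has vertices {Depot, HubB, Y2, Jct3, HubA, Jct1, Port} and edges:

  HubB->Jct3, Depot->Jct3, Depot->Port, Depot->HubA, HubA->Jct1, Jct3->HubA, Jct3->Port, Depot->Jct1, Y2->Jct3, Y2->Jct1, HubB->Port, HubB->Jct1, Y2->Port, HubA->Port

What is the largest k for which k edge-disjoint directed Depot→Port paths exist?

Assign every edge capacity 1; by Menger, the answer equals the max flow.
Path Depot→Port (+1); total 1.
Path Depot→Jct3→Port (+1); total 2.
Path Depot→HubA→Port (+1); total 3.
No residual Depot→Port path; max flow = 3.
Certifying cut of size 3: {Depot→HubA, Depot→Jct3, Depot→Port}.

3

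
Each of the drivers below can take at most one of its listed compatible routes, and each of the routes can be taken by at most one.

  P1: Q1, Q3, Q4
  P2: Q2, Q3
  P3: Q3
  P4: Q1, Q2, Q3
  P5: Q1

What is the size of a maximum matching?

Unit-capacity flow: source→left, listed edges, right→sink; max matching = max flow.
Augmenting path P1→Q1 (+1); matched 1.
Augmenting path P2→Q2 (+1); matched 2.
Augmenting path P3→Q3 (+1); matched 3.
Augmenting path P4→Q1→P1→Q4 (+1); matched 4.
No augmenting path remains; maximum matching = 4.
König certificate: {P1, Q1, Q2, Q3} is a vertex cover of size 4 (every listed pair touches it), so no matching can be larger.

4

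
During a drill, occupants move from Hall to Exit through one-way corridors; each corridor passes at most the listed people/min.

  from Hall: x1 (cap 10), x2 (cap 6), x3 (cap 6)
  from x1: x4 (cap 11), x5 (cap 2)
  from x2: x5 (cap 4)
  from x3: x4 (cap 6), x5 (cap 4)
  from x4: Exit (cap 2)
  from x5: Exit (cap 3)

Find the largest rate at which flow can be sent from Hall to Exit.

Augment Hall→x1→x4→Exit: bottleneck 2, flow now 2.
Augment Hall→x1→x5→Exit: bottleneck 2, flow now 4.
Augment Hall→x2→x5→Exit: bottleneck 1, flow now 5.
No augmenting path remains; maximum flow = 5.
In the residual graph, reachable from Hall: {Hall, x1, x2, x3, x4, x5}.
Min-cut edges: x4→Exit (2), x5→Exit (3); capacity 2 + 3 = 5.
This cut is saturated, so no flow can exceed 5.

5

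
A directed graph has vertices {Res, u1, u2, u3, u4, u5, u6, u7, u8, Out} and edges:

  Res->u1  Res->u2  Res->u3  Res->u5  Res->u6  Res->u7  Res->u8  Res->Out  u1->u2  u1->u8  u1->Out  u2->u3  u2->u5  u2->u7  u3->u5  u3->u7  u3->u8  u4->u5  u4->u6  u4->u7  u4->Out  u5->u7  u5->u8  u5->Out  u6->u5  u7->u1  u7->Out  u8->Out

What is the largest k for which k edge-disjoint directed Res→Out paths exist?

5

Assign every edge capacity 1; by Menger, the answer equals the max flow.
Path Res→Out (+1); total 1.
Path Res→u1→Out (+1); total 2.
Path Res→u5→Out (+1); total 3.
Path Res→u7→Out (+1); total 4.
Path Res→u8→Out (+1); total 5.
No residual Res→Out path; max flow = 5.
Certifying cut of size 5: {Res→Out, u1→Out, u5→Out, u7→Out, u8→Out}.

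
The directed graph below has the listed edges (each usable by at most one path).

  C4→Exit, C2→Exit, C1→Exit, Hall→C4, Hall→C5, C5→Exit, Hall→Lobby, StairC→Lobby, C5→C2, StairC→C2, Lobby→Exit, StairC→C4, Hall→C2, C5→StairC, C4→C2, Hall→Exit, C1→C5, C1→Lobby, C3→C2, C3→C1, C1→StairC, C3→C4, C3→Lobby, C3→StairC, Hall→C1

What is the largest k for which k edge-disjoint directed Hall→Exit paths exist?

6

Assign every edge capacity 1; by Menger, the answer equals the max flow.
Path Hall→Exit (+1); total 1.
Path Hall→C1→Exit (+1); total 2.
Path Hall→C4→Exit (+1); total 3.
Path Hall→C5→Exit (+1); total 4.
Path Hall→C2→Exit (+1); total 5.
Path Hall→Lobby→Exit (+1); total 6.
No residual Hall→Exit path; max flow = 6.
Certifying cut of size 6: {Hall→C1, Hall→C2, Hall→C4, Hall→C5, Hall→Exit, Hall→Lobby}.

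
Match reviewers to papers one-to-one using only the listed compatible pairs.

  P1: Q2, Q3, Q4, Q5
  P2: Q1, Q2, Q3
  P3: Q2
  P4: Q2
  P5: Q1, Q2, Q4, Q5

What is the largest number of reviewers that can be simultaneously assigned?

4

Unit-capacity flow: source→left, listed edges, right→sink; max matching = max flow.
Augmenting path P1→Q2 (+1); matched 1.
Augmenting path P2→Q1 (+1); matched 2.
Augmenting path P5→Q4 (+1); matched 3.
Augmenting path P3→Q2→P1→Q3 (+1); matched 4.
No augmenting path remains; maximum matching = 4.
König certificate: {P1, P2, P5, Q2} is a vertex cover of size 4 (every listed pair touches it), so no matching can be larger.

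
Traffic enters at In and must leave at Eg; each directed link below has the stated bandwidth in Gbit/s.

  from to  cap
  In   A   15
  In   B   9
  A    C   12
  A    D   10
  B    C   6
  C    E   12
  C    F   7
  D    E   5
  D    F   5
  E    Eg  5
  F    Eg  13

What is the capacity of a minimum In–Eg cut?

17

Augment In→A→C→E→Eg: bottleneck 5, flow now 5.
Augment In→A→C→F→Eg: bottleneck 7, flow now 12.
Augment In→A→D→F→Eg: bottleneck 3, flow now 15.
Augment In→B→C→A→D→F→Eg: bottleneck 2, flow now 17. (uses reverse residual edge)
No augmenting path remains; maximum flow = 17.
By max-flow min-cut, the minimum cut capacity equals the max flow.
In the residual graph, reachable from In: {In, A, B, C, D, E}.
Min-cut edges: C→F (7), D→F (5), E→Eg (5); capacity 7 + 5 + 5 = 17.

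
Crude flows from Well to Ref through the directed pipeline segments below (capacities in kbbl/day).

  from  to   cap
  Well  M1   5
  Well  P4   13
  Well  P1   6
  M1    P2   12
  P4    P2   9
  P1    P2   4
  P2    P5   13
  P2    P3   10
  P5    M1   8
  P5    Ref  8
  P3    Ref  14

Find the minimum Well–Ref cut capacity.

Augment Well→M1→P2→P5→Ref: bottleneck 5, flow now 5.
Augment Well→P4→P2→P5→Ref: bottleneck 3, flow now 8.
Augment Well→P4→P2→P3→Ref: bottleneck 6, flow now 14.
Augment Well→P1→P2→P3→Ref: bottleneck 4, flow now 18.
No augmenting path remains; maximum flow = 18.
By max-flow min-cut, the minimum cut capacity equals the max flow.
In the residual graph, reachable from Well: {Well, P4, P1}.
Min-cut edges: Well→M1 (5), P4→P2 (9), P1→P2 (4); capacity 5 + 9 + 4 = 18.

18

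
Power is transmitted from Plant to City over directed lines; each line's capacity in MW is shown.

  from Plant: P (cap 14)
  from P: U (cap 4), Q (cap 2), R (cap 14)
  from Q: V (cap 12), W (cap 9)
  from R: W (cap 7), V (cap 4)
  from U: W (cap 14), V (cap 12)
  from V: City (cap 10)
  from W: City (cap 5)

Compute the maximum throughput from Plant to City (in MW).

Augment Plant→P→Q→V→City: bottleneck 2, flow now 2.
Augment Plant→P→R→V→City: bottleneck 4, flow now 6.
Augment Plant→P→R→W→City: bottleneck 5, flow now 11.
Augment Plant→P→U→V→City: bottleneck 3, flow now 14.
No augmenting path remains; maximum flow = 14.
In the residual graph, reachable from Plant: {Plant}.
Min-cut edges: Plant→P (14); capacity 14 = 14.
This cut is saturated, so no flow can exceed 14.

14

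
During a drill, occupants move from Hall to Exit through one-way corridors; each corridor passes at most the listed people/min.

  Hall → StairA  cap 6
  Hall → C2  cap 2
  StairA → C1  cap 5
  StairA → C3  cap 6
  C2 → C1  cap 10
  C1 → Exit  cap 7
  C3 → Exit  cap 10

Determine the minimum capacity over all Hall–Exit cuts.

8

Augment Hall→StairA→C1→Exit: bottleneck 5, flow now 5.
Augment Hall→StairA→C3→Exit: bottleneck 1, flow now 6.
Augment Hall→C2→C1→Exit: bottleneck 2, flow now 8.
No augmenting path remains; maximum flow = 8.
By max-flow min-cut, the minimum cut capacity equals the max flow.
In the residual graph, reachable from Hall: {Hall}.
Min-cut edges: Hall→StairA (6), Hall→C2 (2); capacity 6 + 2 = 8.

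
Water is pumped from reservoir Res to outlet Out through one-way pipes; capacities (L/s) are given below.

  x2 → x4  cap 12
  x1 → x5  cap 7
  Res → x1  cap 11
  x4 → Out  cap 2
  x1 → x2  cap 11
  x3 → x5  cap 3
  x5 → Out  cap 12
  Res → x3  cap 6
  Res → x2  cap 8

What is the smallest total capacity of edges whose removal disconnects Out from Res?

Augment Res→x1→x5→Out: bottleneck 7, flow now 7.
Augment Res→x2→x4→Out: bottleneck 2, flow now 9.
Augment Res→x3→x5→Out: bottleneck 3, flow now 12.
No augmenting path remains; maximum flow = 12.
By max-flow min-cut, the minimum cut capacity equals the max flow.
In the residual graph, reachable from Res: {Res, x1, x2, x3, x4}.
Min-cut edges: x1→x5 (7), x3→x5 (3), x4→Out (2); capacity 7 + 3 + 2 = 12.

12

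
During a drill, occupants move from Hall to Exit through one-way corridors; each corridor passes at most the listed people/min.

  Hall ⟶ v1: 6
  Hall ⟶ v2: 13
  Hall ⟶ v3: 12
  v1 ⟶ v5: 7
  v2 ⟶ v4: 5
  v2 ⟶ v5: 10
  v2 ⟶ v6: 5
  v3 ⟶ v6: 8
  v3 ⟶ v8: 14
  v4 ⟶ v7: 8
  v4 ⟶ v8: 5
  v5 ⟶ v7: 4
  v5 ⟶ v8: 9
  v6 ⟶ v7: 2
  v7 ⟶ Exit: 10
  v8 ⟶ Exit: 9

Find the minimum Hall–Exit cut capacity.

Augment Hall→v3→v8→Exit: bottleneck 9, flow now 9.
Augment Hall→v1→v5→v7→Exit: bottleneck 4, flow now 13.
Augment Hall→v2→v4→v7→Exit: bottleneck 5, flow now 18.
Augment Hall→v2→v6→v7→Exit: bottleneck 1, flow now 19.
No augmenting path remains; maximum flow = 19.
By max-flow min-cut, the minimum cut capacity equals the max flow.
In the residual graph, reachable from Hall: {Hall, v1, v2, v3, v4, v5, v6, v7, v8}.
Min-cut edges: v7→Exit (10), v8→Exit (9); capacity 10 + 9 = 19.

19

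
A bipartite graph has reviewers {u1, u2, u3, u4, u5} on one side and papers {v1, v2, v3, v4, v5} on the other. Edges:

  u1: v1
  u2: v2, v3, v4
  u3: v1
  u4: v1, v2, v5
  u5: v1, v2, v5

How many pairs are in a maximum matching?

Unit-capacity flow: source→left, listed edges, right→sink; max matching = max flow.
Augmenting path u1→v1 (+1); matched 1.
Augmenting path u2→v2 (+1); matched 2.
Augmenting path u4→v5 (+1); matched 3.
Augmenting path u5→v2→u2→v3 (+1); matched 4.
No augmenting path remains; maximum matching = 4.
König certificate: {u2, u4, u5, v1} is a vertex cover of size 4 (every listed pair touches it), so no matching can be larger.

4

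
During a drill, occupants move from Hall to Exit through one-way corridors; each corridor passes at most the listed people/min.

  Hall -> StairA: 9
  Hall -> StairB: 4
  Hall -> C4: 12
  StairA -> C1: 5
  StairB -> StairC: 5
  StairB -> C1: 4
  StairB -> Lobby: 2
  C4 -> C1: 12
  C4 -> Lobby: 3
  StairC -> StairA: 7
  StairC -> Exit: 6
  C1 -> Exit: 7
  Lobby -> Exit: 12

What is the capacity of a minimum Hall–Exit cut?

14

Augment Hall→StairA→C1→Exit: bottleneck 5, flow now 5.
Augment Hall→StairB→StairC→Exit: bottleneck 4, flow now 9.
Augment Hall→C4→C1→Exit: bottleneck 2, flow now 11.
Augment Hall→C4→Lobby→Exit: bottleneck 3, flow now 14.
No augmenting path remains; maximum flow = 14.
By max-flow min-cut, the minimum cut capacity equals the max flow.
In the residual graph, reachable from Hall: {Hall, StairA, C4, C1}.
Min-cut edges: Hall→StairB (4), C4→Lobby (3), C1→Exit (7); capacity 4 + 3 + 7 = 14.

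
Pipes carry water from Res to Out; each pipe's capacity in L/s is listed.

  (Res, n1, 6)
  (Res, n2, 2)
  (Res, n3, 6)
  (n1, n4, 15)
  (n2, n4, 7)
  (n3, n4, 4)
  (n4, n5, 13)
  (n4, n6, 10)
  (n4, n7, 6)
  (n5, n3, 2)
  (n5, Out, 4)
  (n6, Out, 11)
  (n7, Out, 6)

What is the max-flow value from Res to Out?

12

Augment Res→n1→n4→n5→Out: bottleneck 4, flow now 4.
Augment Res→n1→n4→n6→Out: bottleneck 2, flow now 6.
Augment Res→n2→n4→n6→Out: bottleneck 2, flow now 8.
Augment Res→n3→n4→n6→Out: bottleneck 4, flow now 12.
No augmenting path remains; maximum flow = 12.
In the residual graph, reachable from Res: {Res, n3}.
Min-cut edges: Res→n1 (6), Res→n2 (2), n3→n4 (4); capacity 6 + 2 + 4 = 12.
This cut is saturated, so no flow can exceed 12.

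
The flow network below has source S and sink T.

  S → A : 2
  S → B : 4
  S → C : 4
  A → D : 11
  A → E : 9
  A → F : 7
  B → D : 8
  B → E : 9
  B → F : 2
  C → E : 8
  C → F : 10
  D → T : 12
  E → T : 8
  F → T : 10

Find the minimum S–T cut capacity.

Augment S→A→D→T: bottleneck 2, flow now 2.
Augment S→B→D→T: bottleneck 4, flow now 6.
Augment S→C→E→T: bottleneck 4, flow now 10.
No augmenting path remains; maximum flow = 10.
By max-flow min-cut, the minimum cut capacity equals the max flow.
In the residual graph, reachable from S: {S}.
Min-cut edges: S→A (2), S→B (4), S→C (4); capacity 2 + 4 + 4 = 10.

10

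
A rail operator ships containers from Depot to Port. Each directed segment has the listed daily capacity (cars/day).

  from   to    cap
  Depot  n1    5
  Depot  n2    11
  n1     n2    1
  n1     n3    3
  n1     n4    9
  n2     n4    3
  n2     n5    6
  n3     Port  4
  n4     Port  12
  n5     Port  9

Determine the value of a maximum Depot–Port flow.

14

Augment Depot→n1→n3→Port: bottleneck 3, flow now 3.
Augment Depot→n1→n4→Port: bottleneck 2, flow now 5.
Augment Depot→n2→n4→Port: bottleneck 3, flow now 8.
Augment Depot→n2→n5→Port: bottleneck 6, flow now 14.
No augmenting path remains; maximum flow = 14.
In the residual graph, reachable from Depot: {Depot, n2}.
Min-cut edges: Depot→n1 (5), n2→n4 (3), n2→n5 (6); capacity 5 + 3 + 6 = 14.
This cut is saturated, so no flow can exceed 14.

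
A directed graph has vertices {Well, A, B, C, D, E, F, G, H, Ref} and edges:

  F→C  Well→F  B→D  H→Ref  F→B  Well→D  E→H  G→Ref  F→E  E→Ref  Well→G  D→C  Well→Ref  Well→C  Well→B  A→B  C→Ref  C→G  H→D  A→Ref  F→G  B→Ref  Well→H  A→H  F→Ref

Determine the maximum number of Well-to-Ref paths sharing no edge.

6

Assign every edge capacity 1; by Menger, the answer equals the max flow.
Path Well→Ref (+1); total 1.
Path Well→B→Ref (+1); total 2.
Path Well→C→Ref (+1); total 3.
Path Well→F→Ref (+1); total 4.
Path Well→G→Ref (+1); total 5.
Path Well→H→Ref (+1); total 6.
No residual Well→Ref path; max flow = 6.
Certifying cut of size 6: {C→Ref, G→Ref, Well→B, Well→F, Well→H, Well→Ref}.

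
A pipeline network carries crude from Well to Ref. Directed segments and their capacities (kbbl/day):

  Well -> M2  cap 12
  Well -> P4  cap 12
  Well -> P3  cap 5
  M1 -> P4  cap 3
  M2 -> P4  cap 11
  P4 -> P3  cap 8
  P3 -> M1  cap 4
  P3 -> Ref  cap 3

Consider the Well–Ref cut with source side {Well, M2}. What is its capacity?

28

Edges leaving {Well, M2}: Well→P4 (12), Well→P3 (5), M2→P4 (11).
Cut capacity = 12 + 5 + 11 = 28.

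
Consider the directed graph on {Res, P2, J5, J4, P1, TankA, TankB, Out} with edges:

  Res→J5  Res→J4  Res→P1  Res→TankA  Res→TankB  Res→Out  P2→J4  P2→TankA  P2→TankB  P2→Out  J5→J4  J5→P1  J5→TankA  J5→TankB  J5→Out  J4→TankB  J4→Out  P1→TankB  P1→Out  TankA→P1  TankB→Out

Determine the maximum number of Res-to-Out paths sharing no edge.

5

Assign every edge capacity 1; by Menger, the answer equals the max flow.
Path Res→Out (+1); total 1.
Path Res→J5→Out (+1); total 2.
Path Res→J4→Out (+1); total 3.
Path Res→P1→Out (+1); total 4.
Path Res→TankB→Out (+1); total 5.
No residual Res→Out path; max flow = 5.
Certifying cut of size 5: {P1→Out, Res→J4, Res→J5, Res→Out, TankB→Out}.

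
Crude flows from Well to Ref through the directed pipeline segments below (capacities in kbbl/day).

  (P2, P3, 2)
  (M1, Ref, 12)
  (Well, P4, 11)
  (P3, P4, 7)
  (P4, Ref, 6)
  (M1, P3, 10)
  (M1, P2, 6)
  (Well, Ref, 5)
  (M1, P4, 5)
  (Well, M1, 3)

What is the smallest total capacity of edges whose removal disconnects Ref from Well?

14

Augment Well→Ref: bottleneck 5, flow now 5.
Augment Well→M1→Ref: bottleneck 3, flow now 8.
Augment Well→P4→Ref: bottleneck 6, flow now 14.
No augmenting path remains; maximum flow = 14.
By max-flow min-cut, the minimum cut capacity equals the max flow.
In the residual graph, reachable from Well: {Well, P4}.
Min-cut edges: Well→M1 (3), Well→Ref (5), P4→Ref (6); capacity 3 + 5 + 6 = 14.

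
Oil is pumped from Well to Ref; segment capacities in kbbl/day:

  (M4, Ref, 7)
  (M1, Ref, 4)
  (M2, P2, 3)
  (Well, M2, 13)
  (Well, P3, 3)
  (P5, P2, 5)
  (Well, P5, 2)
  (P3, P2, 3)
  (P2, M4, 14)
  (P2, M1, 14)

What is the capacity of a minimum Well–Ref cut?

8

Augment Well→M2→P2→M4→Ref: bottleneck 3, flow now 3.
Augment Well→P3→P2→M4→Ref: bottleneck 3, flow now 6.
Augment Well→P5→P2→M4→Ref: bottleneck 1, flow now 7.
Augment Well→P5→P2→M1→Ref: bottleneck 1, flow now 8.
No augmenting path remains; maximum flow = 8.
By max-flow min-cut, the minimum cut capacity equals the max flow.
In the residual graph, reachable from Well: {Well, M2}.
Min-cut edges: Well→P3 (3), Well→P5 (2), M2→P2 (3); capacity 3 + 2 + 3 = 8.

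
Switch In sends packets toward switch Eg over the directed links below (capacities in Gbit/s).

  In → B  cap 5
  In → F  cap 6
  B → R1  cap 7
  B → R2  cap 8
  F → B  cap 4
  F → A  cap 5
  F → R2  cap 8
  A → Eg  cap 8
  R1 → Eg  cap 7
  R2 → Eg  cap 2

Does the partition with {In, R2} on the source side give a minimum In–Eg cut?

Given cut capacity: 5 + 6 + 2 = 13.
Augment In→B→R1→Eg: bottleneck 5, flow now 5.
Augment In→F→A→Eg: bottleneck 5, flow now 10.
Augment In→F→R2→Eg: bottleneck 1, flow now 11.
No augmenting path remains; maximum flow = 11.
In the residual graph, reachable from In: {In}.
Min-cut edges: In→B (5), In→F (6); capacity 5 + 6 = 11.
Cut capacity 13 exceeds the max flow 11, so it is not minimum.

No — its capacity is 13, but the minimum cut has capacity 11.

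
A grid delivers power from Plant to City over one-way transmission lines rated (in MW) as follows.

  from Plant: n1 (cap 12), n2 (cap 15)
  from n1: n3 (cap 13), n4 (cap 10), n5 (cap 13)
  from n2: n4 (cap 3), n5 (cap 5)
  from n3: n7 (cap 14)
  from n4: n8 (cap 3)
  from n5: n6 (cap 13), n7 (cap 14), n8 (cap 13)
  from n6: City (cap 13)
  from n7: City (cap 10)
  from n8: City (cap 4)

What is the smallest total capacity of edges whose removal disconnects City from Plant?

20

Augment Plant→n1→n3→n7→City: bottleneck 10, flow now 10.
Augment Plant→n1→n4→n8→City: bottleneck 2, flow now 12.
Augment Plant→n2→n4→n8→City: bottleneck 1, flow now 13.
Augment Plant→n2→n5→n6→City: bottleneck 5, flow now 18.
Augment Plant→n2→n4→n1→n5→n6→City: bottleneck 2, flow now 20. (uses reverse residual edge)
No augmenting path remains; maximum flow = 20.
By max-flow min-cut, the minimum cut capacity equals the max flow.
In the residual graph, reachable from Plant: {Plant, n2}.
Min-cut edges: Plant→n1 (12), n2→n4 (3), n2→n5 (5); capacity 12 + 3 + 5 = 20.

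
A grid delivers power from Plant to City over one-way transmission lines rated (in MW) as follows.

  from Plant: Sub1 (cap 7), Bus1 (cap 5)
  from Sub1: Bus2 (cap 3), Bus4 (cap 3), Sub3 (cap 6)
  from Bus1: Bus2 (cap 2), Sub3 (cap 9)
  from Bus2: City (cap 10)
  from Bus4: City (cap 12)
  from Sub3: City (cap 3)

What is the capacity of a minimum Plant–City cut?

11

Augment Plant→Sub1→Bus2→City: bottleneck 3, flow now 3.
Augment Plant→Sub1→Bus4→City: bottleneck 3, flow now 6.
Augment Plant→Sub1→Sub3→City: bottleneck 1, flow now 7.
Augment Plant→Bus1→Bus2→City: bottleneck 2, flow now 9.
Augment Plant→Bus1→Sub3→City: bottleneck 2, flow now 11.
No augmenting path remains; maximum flow = 11.
By max-flow min-cut, the minimum cut capacity equals the max flow.
In the residual graph, reachable from Plant: {Plant, Sub1, Bus1, Sub3}.
Min-cut edges: Sub1→Bus2 (3), Sub1→Bus4 (3), Bus1→Bus2 (2), Sub3→City (3); capacity 3 + 3 + 2 + 3 = 11.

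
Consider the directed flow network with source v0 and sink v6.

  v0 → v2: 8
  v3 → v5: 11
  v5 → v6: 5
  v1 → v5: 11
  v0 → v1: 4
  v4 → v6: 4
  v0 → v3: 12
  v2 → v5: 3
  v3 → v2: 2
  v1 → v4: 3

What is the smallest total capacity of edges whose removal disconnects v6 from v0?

Augment v0→v1→v4→v6: bottleneck 3, flow now 3.
Augment v0→v1→v5→v6: bottleneck 1, flow now 4.
Augment v0→v2→v5→v6: bottleneck 3, flow now 7.
Augment v0→v3→v5→v6: bottleneck 1, flow now 8.
No augmenting path remains; maximum flow = 8.
By max-flow min-cut, the minimum cut capacity equals the max flow.
In the residual graph, reachable from v0: {v0, v1, v2, v3, v5}.
Min-cut edges: v1→v4 (3), v5→v6 (5); capacity 3 + 5 = 8.

8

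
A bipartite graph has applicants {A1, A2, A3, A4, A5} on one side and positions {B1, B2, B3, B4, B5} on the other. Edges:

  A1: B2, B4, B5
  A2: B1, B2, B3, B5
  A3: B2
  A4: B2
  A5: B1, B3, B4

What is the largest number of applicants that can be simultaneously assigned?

4

Unit-capacity flow: source→left, listed edges, right→sink; max matching = max flow.
Augmenting path A1→B2 (+1); matched 1.
Augmenting path A2→B1 (+1); matched 2.
Augmenting path A5→B3 (+1); matched 3.
Augmenting path A3→B2→A1→B4 (+1); matched 4.
No augmenting path remains; maximum matching = 4.
König certificate: {A1, A2, A5, B2} is a vertex cover of size 4 (every listed pair touches it), so no matching can be larger.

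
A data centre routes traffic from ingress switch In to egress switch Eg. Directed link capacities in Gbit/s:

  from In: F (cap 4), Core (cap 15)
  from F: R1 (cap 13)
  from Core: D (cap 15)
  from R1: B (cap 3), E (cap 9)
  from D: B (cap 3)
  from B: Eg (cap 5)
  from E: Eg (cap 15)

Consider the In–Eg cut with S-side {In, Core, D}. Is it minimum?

Given cut capacity: 4 + 3 = 7.
Augment In→F→R1→B→Eg: bottleneck 3, flow now 3.
Augment In→F→R1→E→Eg: bottleneck 1, flow now 4.
Augment In→Core→D→B→Eg: bottleneck 2, flow now 6.
Augment In→Core→D→B→R1→E→Eg: bottleneck 1, flow now 7. (uses reverse residual edge)
No augmenting path remains; maximum flow = 7.
Cut capacity 7 equals the max flow, so it is a minimum cut.

Yes — it is a minimum cut (capacity 7).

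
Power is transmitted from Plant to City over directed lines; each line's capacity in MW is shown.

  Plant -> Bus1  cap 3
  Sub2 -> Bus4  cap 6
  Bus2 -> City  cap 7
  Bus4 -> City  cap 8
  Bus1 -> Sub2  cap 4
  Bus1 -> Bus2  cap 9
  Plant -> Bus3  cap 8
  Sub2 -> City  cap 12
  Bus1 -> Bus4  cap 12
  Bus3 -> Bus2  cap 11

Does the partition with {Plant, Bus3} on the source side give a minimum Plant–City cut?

Given cut capacity: 3 + 11 = 14.
Augment Plant→Bus3→Bus2→City: bottleneck 7, flow now 7.
Augment Plant→Bus1→Sub2→City: bottleneck 3, flow now 10.
No augmenting path remains; maximum flow = 10.
In the residual graph, reachable from Plant: {Plant, Bus3, Bus2}.
Min-cut edges: Plant→Bus1 (3), Bus2→City (7); capacity 3 + 7 = 10.
Cut capacity 14 exceeds the max flow 10, so it is not minimum.

No — its capacity is 14, but the minimum cut has capacity 10.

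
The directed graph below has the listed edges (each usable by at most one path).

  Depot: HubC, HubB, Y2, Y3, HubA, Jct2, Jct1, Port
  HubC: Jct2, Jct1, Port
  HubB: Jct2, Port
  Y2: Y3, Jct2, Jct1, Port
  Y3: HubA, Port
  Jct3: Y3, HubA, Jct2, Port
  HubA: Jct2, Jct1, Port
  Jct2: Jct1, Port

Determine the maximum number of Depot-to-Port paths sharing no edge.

Assign every edge capacity 1; by Menger, the answer equals the max flow.
Path Depot→Port (+1); total 1.
Path Depot→HubC→Port (+1); total 2.
Path Depot→HubB→Port (+1); total 3.
Path Depot→Y2→Port (+1); total 4.
Path Depot→Y3→Port (+1); total 5.
Path Depot→HubA→Port (+1); total 6.
Path Depot→Jct2→Port (+1); total 7.
No residual Depot→Port path; max flow = 7.
Certifying cut of size 7: {Depot→HubA, Depot→HubB, Depot→HubC, Depot→Jct2, Depot→Port, Depot→Y2, Depot→Y3}.

7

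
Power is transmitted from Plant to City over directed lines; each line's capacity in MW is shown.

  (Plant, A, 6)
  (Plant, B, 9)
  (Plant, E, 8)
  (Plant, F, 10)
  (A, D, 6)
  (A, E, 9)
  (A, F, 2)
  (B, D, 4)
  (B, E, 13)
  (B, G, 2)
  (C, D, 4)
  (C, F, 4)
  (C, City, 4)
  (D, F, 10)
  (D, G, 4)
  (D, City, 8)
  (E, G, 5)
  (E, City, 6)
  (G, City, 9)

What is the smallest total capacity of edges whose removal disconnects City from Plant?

23

Augment Plant→E→City: bottleneck 6, flow now 6.
Augment Plant→A→D→City: bottleneck 6, flow now 12.
Augment Plant→B→D→City: bottleneck 2, flow now 14.
Augment Plant→B→G→City: bottleneck 2, flow now 16.
Augment Plant→E→G→City: bottleneck 2, flow now 18.
Augment Plant→B→D→G→City: bottleneck 2, flow now 20.
Augment Plant→B→E→G→City: bottleneck 3, flow now 23.
No augmenting path remains; maximum flow = 23.
By max-flow min-cut, the minimum cut capacity equals the max flow.
In the residual graph, reachable from Plant: {Plant, F}.
Min-cut edges: Plant→A (6), Plant→B (9), Plant→E (8); capacity 6 + 9 + 8 = 23.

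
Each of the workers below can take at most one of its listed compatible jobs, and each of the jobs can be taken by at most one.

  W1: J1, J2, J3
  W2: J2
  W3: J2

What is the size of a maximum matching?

Unit-capacity flow: source→left, listed edges, right→sink; max matching = max flow.
Augmenting path W1→J1 (+1); matched 1.
Augmenting path W2→J2 (+1); matched 2.
No augmenting path remains; maximum matching = 2.
König certificate: {W1, J2} is a vertex cover of size 2 (every listed pair touches it), so no matching can be larger.

2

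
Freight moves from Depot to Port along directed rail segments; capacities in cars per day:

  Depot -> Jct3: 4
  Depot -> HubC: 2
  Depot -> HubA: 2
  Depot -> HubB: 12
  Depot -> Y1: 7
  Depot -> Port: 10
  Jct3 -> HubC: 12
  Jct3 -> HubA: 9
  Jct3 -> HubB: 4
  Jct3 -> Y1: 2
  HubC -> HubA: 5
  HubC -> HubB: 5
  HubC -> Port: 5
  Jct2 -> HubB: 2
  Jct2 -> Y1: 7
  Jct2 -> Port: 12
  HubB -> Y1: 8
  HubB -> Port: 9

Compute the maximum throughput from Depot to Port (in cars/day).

24

Augment Depot→Port: bottleneck 10, flow now 10.
Augment Depot→HubC→Port: bottleneck 2, flow now 12.
Augment Depot→HubB→Port: bottleneck 9, flow now 21.
Augment Depot→Jct3→HubC→Port: bottleneck 3, flow now 24.
No augmenting path remains; maximum flow = 24.
In the residual graph, reachable from Depot: {Depot, Jct3, HubC, HubA, HubB, Y1}.
Min-cut edges: Depot→Port (10), HubC→Port (5), HubB→Port (9); capacity 10 + 5 + 9 = 24.
This cut is saturated, so no flow can exceed 24.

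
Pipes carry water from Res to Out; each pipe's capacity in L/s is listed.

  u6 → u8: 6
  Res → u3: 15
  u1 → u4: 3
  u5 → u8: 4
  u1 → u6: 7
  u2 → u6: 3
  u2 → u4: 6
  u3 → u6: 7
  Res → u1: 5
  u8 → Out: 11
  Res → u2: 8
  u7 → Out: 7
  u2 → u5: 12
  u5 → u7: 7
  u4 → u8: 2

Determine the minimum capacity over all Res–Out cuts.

16

Augment Res→u1→u4→u8→Out: bottleneck 2, flow now 2.
Augment Res→u1→u6→u8→Out: bottleneck 3, flow now 5.
Augment Res→u2→u5→u7→Out: bottleneck 7, flow now 12.
Augment Res→u2→u5→u8→Out: bottleneck 1, flow now 13.
Augment Res→u3→u6→u8→Out: bottleneck 3, flow now 16.
No augmenting path remains; maximum flow = 16.
By max-flow min-cut, the minimum cut capacity equals the max flow.
In the residual graph, reachable from Res: {Res, u1, u3, u4, u6}.
Min-cut edges: Res→u2 (8), u4→u8 (2), u6→u8 (6); capacity 8 + 2 + 6 = 16.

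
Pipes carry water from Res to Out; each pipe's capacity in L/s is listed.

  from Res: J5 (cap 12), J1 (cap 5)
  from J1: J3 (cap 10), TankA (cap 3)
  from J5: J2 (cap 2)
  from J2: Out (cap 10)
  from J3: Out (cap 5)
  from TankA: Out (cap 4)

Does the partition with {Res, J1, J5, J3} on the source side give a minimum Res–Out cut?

Given cut capacity: 3 + 2 + 5 = 10.
Augment Res→J1→J3→Out: bottleneck 5, flow now 5.
Augment Res→J5→J2→Out: bottleneck 2, flow now 7.
No augmenting path remains; maximum flow = 7.
In the residual graph, reachable from Res: {Res, J5}.
Min-cut edges: Res→J1 (5), J5→J2 (2); capacity 5 + 2 = 7.
Cut capacity 10 exceeds the max flow 7, so it is not minimum.

No — its capacity is 10, but the minimum cut has capacity 7.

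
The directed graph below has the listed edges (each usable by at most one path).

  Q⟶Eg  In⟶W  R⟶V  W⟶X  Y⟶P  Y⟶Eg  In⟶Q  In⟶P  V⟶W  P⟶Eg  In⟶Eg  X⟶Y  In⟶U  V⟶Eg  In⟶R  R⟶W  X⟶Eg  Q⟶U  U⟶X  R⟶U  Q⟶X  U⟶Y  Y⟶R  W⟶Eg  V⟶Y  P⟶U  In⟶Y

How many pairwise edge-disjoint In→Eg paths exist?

Assign every edge capacity 1; by Menger, the answer equals the max flow.
Path In→Eg (+1); total 1.
Path In→P→Eg (+1); total 2.
Path In→Q→Eg (+1); total 3.
Path In→W→Eg (+1); total 4.
Path In→Y→Eg (+1); total 5.
Path In→R→V→Eg (+1); total 6.
Path In→U→X→Eg (+1); total 7.
No residual In→Eg path; max flow = 7.
Certifying cut of size 7: {In→Eg, In→P, In→Q, In→R, In→U, In→W, In→Y}.

7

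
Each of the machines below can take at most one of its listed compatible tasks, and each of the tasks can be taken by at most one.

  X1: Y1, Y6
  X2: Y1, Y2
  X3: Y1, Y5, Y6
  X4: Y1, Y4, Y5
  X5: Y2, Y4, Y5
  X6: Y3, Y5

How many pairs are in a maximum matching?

6

Unit-capacity flow: source→left, listed edges, right→sink; max matching = max flow.
Augmenting path X1→Y1 (+1); matched 1.
Augmenting path X2→Y2 (+1); matched 2.
Augmenting path X3→Y5 (+1); matched 3.
Augmenting path X4→Y4 (+1); matched 4.
Augmenting path X6→Y3 (+1); matched 5.
Augmenting path X5→Y5→X3→Y6 (+1); matched 6.
No augmenting path remains; maximum matching = 6.
König certificate: {X1, X2, X3, X4, X5, X6} is a vertex cover of size 6 (every listed pair touches it), so no matching can be larger.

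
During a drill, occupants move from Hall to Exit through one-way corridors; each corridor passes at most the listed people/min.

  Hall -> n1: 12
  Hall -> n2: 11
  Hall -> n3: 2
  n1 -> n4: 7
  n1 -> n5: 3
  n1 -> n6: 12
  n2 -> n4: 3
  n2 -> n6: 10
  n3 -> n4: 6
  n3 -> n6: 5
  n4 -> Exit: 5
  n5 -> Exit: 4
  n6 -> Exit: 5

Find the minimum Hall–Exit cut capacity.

Augment Hall→n1→n4→Exit: bottleneck 5, flow now 5.
Augment Hall→n1→n5→Exit: bottleneck 3, flow now 8.
Augment Hall→n1→n6→Exit: bottleneck 4, flow now 12.
Augment Hall→n2→n6→Exit: bottleneck 1, flow now 13.
No augmenting path remains; maximum flow = 13.
By max-flow min-cut, the minimum cut capacity equals the max flow.
In the residual graph, reachable from Hall: {Hall, n1, n2, n3, n4, n6}.
Min-cut edges: n1→n5 (3), n4→Exit (5), n6→Exit (5); capacity 3 + 5 + 5 = 13.

13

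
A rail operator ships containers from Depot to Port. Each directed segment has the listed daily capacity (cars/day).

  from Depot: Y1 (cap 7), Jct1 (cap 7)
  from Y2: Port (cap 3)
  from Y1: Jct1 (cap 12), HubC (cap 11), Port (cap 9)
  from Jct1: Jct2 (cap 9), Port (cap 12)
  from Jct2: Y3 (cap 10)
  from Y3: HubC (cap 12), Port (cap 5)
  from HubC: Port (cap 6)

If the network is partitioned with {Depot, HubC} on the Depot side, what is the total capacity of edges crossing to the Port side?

20

Edges leaving {Depot, HubC}: Depot→Y1 (7), Depot→Jct1 (7), HubC→Port (6).
Cut capacity = 7 + 7 + 6 = 20.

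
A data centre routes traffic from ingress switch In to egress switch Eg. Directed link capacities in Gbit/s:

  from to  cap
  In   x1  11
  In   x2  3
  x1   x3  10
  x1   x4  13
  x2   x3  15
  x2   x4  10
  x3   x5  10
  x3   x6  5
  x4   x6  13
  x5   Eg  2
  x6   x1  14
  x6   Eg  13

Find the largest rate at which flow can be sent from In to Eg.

14

Augment In→x1→x3→x5→Eg: bottleneck 2, flow now 2.
Augment In→x1→x3→x6→Eg: bottleneck 5, flow now 7.
Augment In→x1→x4→x6→Eg: bottleneck 4, flow now 11.
Augment In→x2→x4→x6→Eg: bottleneck 3, flow now 14.
No augmenting path remains; maximum flow = 14.
In the residual graph, reachable from In: {In}.
Min-cut edges: In→x1 (11), In→x2 (3); capacity 11 + 3 = 14.
This cut is saturated, so no flow can exceed 14.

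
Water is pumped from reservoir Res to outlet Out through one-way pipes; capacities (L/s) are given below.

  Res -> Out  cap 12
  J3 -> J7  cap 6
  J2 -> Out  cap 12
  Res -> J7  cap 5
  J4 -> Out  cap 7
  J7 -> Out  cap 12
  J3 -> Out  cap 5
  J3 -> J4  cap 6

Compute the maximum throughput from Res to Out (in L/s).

Augment Res→Out: bottleneck 12, flow now 12.
Augment Res→J7→Out: bottleneck 5, flow now 17.
No augmenting path remains; maximum flow = 17.
In the residual graph, reachable from Res: {Res}.
Min-cut edges: Res→J7 (5), Res→Out (12); capacity 5 + 12 = 17.
This cut is saturated, so no flow can exceed 17.

17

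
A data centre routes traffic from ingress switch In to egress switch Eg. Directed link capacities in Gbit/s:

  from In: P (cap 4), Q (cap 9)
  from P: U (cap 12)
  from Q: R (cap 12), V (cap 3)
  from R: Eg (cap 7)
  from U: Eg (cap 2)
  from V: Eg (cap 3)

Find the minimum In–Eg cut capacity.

Augment In→P→U→Eg: bottleneck 2, flow now 2.
Augment In→Q→R→Eg: bottleneck 7, flow now 9.
Augment In→Q→V→Eg: bottleneck 2, flow now 11.
No augmenting path remains; maximum flow = 11.
By max-flow min-cut, the minimum cut capacity equals the max flow.
In the residual graph, reachable from In: {In, P, U}.
Min-cut edges: In→Q (9), U→Eg (2); capacity 9 + 2 = 11.

11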